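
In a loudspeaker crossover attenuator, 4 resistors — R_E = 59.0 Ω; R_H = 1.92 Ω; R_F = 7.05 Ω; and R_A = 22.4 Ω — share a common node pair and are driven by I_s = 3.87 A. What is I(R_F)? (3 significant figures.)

Conductances: ΣG = 1/59.0 + 1/1.92 + 1/7.05 + 1/22.4 = 0.7243 (1/Ω).
By the current-divider rule, I = I_s · G_k/ΣG = 3.87 × 0.1958 = 0.7579 A.

I ≈ 0.758 A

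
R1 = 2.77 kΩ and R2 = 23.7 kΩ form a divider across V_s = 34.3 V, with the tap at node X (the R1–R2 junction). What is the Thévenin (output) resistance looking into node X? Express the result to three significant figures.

R_th ≈ 2.48 kΩ

Zeroing V_s shorts the top of R1 to ground, so R_th = R1 ‖ R2 = 2.480 kΩ.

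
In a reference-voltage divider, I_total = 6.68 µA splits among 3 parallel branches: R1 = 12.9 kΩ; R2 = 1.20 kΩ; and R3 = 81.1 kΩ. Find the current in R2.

Conductances: ΣG = 1/12.9 + 1/1.20 + 1/81.1 = 0.9232 (1/kΩ).
R2 takes the fraction G_k/ΣG = 0.8333/0.9232 = 0.9027, so I = 6.68 × 0.9027 = 6.030 µA.

I ≈ 6.03 µA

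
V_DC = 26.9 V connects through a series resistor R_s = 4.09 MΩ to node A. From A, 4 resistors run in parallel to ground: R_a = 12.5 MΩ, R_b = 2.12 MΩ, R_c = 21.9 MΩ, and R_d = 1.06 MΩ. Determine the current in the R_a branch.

I ≈ 0.295 µA

Equivalent of the parallel group: R_p = 0.6490 MΩ.
Node voltage V_A = V_DC · R_p/(R_s + R_p) = 26.9 × 0.1370 = 3.684 V.
Branch current I = V_A/R_a = 3.684/12.5 = 0.2947 µA.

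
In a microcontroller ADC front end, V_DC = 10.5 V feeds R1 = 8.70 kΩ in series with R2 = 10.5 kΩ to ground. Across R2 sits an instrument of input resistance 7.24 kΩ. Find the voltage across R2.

First combine the lower leg with the load: R2 ‖ R_L = 4.285 kΩ.
Then V_out = V_DC · R2'/(R1 + R2') = 10.5 × 4.285/12.99 = 3.465 V.
(Unloaded it would be 5.74 V; the load pulls it down.)

V_out ≈ 3.47 V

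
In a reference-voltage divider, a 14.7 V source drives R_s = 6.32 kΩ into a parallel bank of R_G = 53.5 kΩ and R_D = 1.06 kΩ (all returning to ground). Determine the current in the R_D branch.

I ≈ 1.96 mA

Parallel bank: R_p = 1/(1/53.5 + 1/1.06) = 1.039 kΩ.
Node voltage V_A = V_supply · R_p/(R_s + R_p) = 14.7 × 0.1412 = 2.076 V.
I(R_D) = V_A / R_D = 2.076/1.06 = 1.959 mA.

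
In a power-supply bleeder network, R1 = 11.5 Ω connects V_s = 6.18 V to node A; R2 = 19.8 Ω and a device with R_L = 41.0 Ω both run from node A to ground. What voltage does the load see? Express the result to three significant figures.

V_out ≈ 3.32 V

R2 ‖ R_L = (19.8 × 41.0)/(19.8 + 41.0) = 13.35 Ω.
Then V_out = V_s · R2'/(R1 + R2') = 6.18 × 13.35/24.85 = 3.320 V.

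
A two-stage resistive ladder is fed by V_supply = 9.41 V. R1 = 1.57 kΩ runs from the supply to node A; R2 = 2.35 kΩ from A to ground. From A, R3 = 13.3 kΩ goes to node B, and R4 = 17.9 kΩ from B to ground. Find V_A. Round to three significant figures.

V_A ≈ 5.48 V

Looking into the second stage from A: R3 + R4 = 31.20 kΩ appears in parallel with R2.
Effective lower resistance at A: R2 ‖ 31.20 = 2.185 kΩ.
First divider: V_A = V_supply · 2.185/(1.57 + 2.185) = 5.476 V.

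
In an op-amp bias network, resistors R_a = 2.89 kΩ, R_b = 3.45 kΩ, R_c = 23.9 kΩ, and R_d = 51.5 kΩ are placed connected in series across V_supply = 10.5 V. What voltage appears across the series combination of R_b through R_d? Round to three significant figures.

Series total: ΣR = 2.89 + 3.45 + 23.9 + 51.5 = 81.74 kΩ.
R_{R_b..R_d} = 3.45 + 23.9 + 51.5 = 78.85 kΩ.
V = V_supply · R/ΣR = 10.5 × 0.9646 = 10.13 V.

V ≈ 10.1 V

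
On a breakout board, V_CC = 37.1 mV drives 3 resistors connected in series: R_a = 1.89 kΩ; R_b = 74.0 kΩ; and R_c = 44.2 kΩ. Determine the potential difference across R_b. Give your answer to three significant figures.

Series total: ΣR = 1.89 + 74.0 + 44.2 = 120.1 kΩ.
By the voltage-divider rule, V = 37.1 × 74.00/120.1 = 22.86 mV.

V ≈ 22.9 mV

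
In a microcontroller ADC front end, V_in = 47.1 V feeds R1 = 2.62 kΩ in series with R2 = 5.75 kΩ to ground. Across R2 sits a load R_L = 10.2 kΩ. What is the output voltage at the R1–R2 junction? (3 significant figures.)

First combine the lower leg with the load: R2 ‖ R_L = 3.677 kΩ.
Now apply the divider: V_out = 47.1 × 0.5839 = 27.50 V.

V_out ≈ 27.5 V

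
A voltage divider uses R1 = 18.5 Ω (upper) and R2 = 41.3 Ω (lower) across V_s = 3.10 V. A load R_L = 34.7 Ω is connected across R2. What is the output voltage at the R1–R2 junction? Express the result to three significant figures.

First combine the lower leg with the load: R2 ‖ R_L = 18.86 Ω.
Then V_out = V_s · R2'/(R1 + R2') = 3.10 × 18.86/37.36 = 1.565 V.
(Unloaded it would be 2.14 V; the load pulls it down.)

V_out ≈ 1.56 V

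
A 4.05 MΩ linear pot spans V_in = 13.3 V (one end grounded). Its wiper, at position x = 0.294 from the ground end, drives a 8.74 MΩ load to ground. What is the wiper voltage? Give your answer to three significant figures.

V_out ≈ 3.57 V

The pot divides into 2.859 MΩ above the wiper and 1.191 MΩ below.
(x·R_p) ‖ R_L = 1.048 MΩ.
V_out = 13.3 × 1.048/(2.859 + 1.048) = 3.567 V.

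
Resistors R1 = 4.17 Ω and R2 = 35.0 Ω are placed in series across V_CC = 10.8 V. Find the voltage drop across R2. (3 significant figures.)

V ≈ 9.65 V

Total series resistance ΣR = 4.17 + 35.0 = 39.17 Ω.
V = V_CC · R/ΣR = 10.8 × 0.8935 = 9.650 V.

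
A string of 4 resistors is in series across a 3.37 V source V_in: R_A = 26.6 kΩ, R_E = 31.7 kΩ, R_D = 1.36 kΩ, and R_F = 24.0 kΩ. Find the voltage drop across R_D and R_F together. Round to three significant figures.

V ≈ 1.02 V

Total series resistance ΣR = 26.6 + 31.7 + 1.36 + 24.0 = 83.66 kΩ.
R_{R_D..R_F} = 1.36 + 24.0 = 25.36 kΩ.
V = V_in · R/ΣR = 3.37 × 0.3031 = 1.022 V.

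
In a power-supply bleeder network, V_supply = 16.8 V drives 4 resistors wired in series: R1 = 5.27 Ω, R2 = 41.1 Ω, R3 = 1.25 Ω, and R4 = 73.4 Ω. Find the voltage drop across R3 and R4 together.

Total series resistance ΣR = 5.27 + 41.1 + 1.25 + 73.4 = 121.0 Ω.
R_{R3..R4} = 1.25 + 73.4 = 74.65 Ω.
V = V_supply · R/ΣR = 16.8 × 0.6168 = 10.36 V.

V ≈ 10.4 V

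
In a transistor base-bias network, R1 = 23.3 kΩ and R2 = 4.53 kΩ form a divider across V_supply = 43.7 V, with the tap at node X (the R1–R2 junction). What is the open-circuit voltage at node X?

Open-circuit (no load on X): V_th = V_supply · R2/(R1 + R2) = 43.7 × 4.53/(23.30 + 4.53) = 7.113 V.

V_th ≈ 7.11 V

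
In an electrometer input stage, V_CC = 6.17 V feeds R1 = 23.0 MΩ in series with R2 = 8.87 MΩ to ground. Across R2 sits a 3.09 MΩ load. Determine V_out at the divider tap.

R2 ‖ R_L = (8.87 × 3.09)/(8.87 + 3.09) = 2.292 MΩ.
Now apply the divider: V_out = 6.17 × 0.09061 = 0.5591 V.

V_out ≈ 0.559 V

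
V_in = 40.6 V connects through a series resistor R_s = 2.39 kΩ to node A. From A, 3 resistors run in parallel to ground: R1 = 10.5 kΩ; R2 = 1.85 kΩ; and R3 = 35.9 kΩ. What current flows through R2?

Equivalent of the parallel group: R_p = 1.507 kΩ.
V_A = 40.6 × 1.507/3.897 = 15.70 V.
I(R2) = V_A / R2 = 15.70/1.85 = 8.486 mA.

I ≈ 8.49 mA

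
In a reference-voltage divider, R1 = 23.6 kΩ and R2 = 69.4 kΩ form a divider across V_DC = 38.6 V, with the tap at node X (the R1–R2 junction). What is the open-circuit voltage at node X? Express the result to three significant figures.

With X open, the divider is unloaded: V_th = 38.6 × 69.4/93.00 = 28.80 V.

V_th ≈ 28.8 V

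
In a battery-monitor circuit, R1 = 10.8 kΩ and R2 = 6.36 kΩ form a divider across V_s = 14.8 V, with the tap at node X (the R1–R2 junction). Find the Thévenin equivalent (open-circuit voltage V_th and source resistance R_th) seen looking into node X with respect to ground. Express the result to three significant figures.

V_th ≈ 5.49 V, R_th ≈ 4.00 kΩ

V_th is the unloaded tap voltage: V_s · R2/(R1+R2) = 14.8 × 0.3706 = 5.485 V.
Looking into X with the source shorted: R_th = R1·R2/(R1+R2) = 10.80 × 6.36/17.16 = 4.003 kΩ.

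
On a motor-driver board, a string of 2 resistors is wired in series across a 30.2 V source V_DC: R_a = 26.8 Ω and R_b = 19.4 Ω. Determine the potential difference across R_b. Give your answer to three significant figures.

V ≈ 12.7 V

ΣR = 26.8 + 19.4 = 46.20 Ω.
V = V_DC · R/ΣR = 30.2 × 0.4199 = 12.68 V.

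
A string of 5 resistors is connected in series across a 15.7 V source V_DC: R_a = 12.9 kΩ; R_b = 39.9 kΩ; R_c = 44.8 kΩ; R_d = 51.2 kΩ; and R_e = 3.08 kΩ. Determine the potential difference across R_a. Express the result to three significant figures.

V ≈ 1.33 V

Series total: ΣR = 12.9 + 39.9 + 44.8 + 51.2 + 3.08 = 151.9 kΩ.
Voltage divider: V = V_DC · (12.90 / 151.9) = 15.7 × 0.08494 = 1.333 V.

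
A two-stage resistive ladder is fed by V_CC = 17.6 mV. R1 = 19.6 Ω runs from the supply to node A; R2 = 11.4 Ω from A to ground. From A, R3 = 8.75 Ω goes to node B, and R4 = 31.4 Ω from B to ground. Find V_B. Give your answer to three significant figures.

V_B ≈ 4.29 mV

Looking into the second stage from A: R3 + R4 = 40.15 Ω appears in parallel with R2.
R2 ‖ (R3+R4) = 8.879 Ω.
So V_A = 17.6 × 0.3118 = 5.487 mV.
Stage 2 is unloaded, so V_B = V_A · R4/(R3+R4) = 5.487 × 31.4/40.15 = 4.291 mV.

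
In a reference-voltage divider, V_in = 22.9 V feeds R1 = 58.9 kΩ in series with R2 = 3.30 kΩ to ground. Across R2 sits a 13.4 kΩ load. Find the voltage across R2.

R2 ‖ R_L = (3.30 × 13.4)/(3.30 + 13.4) = 2.648 kΩ.
Now apply the divider: V_out = 22.9 × 0.04302 = 0.9852 V.
(Unloaded it would be 1.21 V; the load pulls it down.)

V_out ≈ 0.985 V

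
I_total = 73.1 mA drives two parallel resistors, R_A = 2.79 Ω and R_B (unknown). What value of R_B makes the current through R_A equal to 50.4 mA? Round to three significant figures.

In a two-way split, I_A/I_total = R_B/(R_A + R_B).
With f = 0.6895, R_B = R_A · f/(1−f) = 2.79 × 2.220 = 6.195 Ω.

R_B ≈ 6.19 Ω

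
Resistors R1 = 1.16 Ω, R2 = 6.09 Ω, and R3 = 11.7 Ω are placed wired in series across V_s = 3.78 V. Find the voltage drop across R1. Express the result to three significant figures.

Total series resistance ΣR = 1.16 + 6.09 + 11.7 = 18.95 Ω.
Voltage divider: V = V_s · (1.160 / 18.95) = 3.78 × 0.06121 = 0.2314 V.

V ≈ 0.231 V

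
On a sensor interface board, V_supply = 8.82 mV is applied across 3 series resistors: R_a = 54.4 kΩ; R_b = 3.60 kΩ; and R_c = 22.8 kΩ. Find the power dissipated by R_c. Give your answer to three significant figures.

ΣR = 80.80 kΩ → I = 8.82/80.80 = 0.1092 µA.
P(R_c) = I²·R_c = (0.1092)² × 22.8 = 0.2717 nW.

P ≈ 0.272 nW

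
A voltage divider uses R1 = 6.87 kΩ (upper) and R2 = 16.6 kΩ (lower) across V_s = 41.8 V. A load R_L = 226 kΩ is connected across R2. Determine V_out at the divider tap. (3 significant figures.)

R2 ‖ R_L = (16.6 × 226)/(16.6 + 226) = 15.46 kΩ.
Voltage divider with the loaded lower leg: V_out = 41.8 × 15.46/(6.87 + 15.46) = 41.8 × 0.6924 = 28.94 V.
(Unloaded it would be 29.6 V; the load pulls it down.)

V_out ≈ 28.9 V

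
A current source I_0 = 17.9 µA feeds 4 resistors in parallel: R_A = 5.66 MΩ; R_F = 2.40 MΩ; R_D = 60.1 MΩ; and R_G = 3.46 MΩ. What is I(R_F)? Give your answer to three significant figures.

Total conductance ΣG = 1/5.66 + 1/2.40 + 1/60.1 + 1/3.46 = 0.8990 (units of 1/MΩ).
By the current-divider rule, I = I_0 · G_k/ΣG = 17.9 × 0.4635 = 8.296 µA.

I ≈ 8.30 µA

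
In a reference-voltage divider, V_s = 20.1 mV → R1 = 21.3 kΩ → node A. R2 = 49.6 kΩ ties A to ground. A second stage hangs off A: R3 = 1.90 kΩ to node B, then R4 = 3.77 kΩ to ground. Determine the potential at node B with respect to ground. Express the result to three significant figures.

V_B ≈ 2.58 mV

Node A sees R2 in parallel with the series input of stage 2, R3 + R4 = 5.670 kΩ.
Effective lower resistance at A: R2 ‖ 5.670 = 5.088 kΩ.
So V_A = 20.1 × 0.1928 = 3.876 mV.
Then the unloaded second divider: V_B = V_A × R4/(R3+R4) = 3.876 × 0.6649 = 2.577 mV.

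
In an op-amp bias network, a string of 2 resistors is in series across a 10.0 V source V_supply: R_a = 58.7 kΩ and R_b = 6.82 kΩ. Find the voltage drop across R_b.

V ≈ 1.04 V

Series total: ΣR = 58.7 + 6.82 = 65.52 kΩ.
V = V_supply · R/ΣR = 10.0 × 0.1041 = 1.041 V.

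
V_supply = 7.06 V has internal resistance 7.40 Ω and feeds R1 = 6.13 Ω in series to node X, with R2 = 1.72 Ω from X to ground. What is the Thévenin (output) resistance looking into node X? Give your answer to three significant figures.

R1' = 7.40 + 6.13 = 13.53 Ω (source resistance + R1).
With V_supply suppressed (replaced by a short), R_th = R1' ‖ R2 = (13.53 × 1.72)/(13.53 + 1.72) = 1.526 Ω.

R_th ≈ 1.53 Ω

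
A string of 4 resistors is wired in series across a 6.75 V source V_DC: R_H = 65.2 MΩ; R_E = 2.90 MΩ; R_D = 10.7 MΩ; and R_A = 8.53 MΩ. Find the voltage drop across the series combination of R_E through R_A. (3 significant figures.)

Series total: ΣR = 65.2 + 2.90 + 10.7 + 8.53 = 87.33 MΩ.
R_{R_E..R_A} = 2.90 + 10.7 + 8.53 = 22.13 MΩ.
Voltage divider: V = V_DC · (22.13 / 87.33) = 6.75 × 0.2534 = 1.710 V.

V ≈ 1.71 V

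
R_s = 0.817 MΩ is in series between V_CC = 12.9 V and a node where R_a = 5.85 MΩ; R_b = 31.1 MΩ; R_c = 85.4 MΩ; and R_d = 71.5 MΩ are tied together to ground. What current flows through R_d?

Equivalent of the parallel group: R_p = 4.371 MΩ.
Node voltage V_A = V_CC · R_p/(R_s + R_p) = 12.9 × 0.8425 = 10.87 V.
Branch current I = V_A/R_d = 10.87/71.5 = 0.1520 µA.
(Check via current divider: I_total = 2.487 µA; share G_k/ΣG = 0.06113 → same result.)

I ≈ 0.152 µA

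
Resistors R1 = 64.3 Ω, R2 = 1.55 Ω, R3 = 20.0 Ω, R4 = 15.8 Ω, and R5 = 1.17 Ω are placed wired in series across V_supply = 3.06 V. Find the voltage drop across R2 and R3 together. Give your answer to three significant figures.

Total series resistance ΣR = 64.3 + 1.55 + 20.0 + 15.8 + 1.17 = 102.8 Ω.
R_{R2..R3} = 1.55 + 20.0 = 21.55 Ω.
Voltage divider: V = V_supply · (21.55 / 102.8) = 3.06 × 0.2096 = 0.6413 V.

V ≈ 0.641 V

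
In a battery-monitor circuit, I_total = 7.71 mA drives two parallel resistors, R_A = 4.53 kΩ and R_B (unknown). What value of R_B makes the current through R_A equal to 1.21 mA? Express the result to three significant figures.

R_B ≈ 0.843 kΩ

In a two-way split, I_A/I_total = R_B/(R_A + R_B).
With f = 0.1569, R_B = R_A · f/(1−f) = 4.53 × 0.1862 = 0.8433 kΩ.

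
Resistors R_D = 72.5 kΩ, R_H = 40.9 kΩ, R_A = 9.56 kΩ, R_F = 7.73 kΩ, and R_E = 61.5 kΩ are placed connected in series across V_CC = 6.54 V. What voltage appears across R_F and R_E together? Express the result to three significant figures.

V ≈ 2.36 V

Total series resistance ΣR = 72.5 + 40.9 + 9.56 + 7.73 + 61.5 = 192.2 kΩ.
R_{R_F..R_E} = 7.73 + 61.5 = 69.23 kΩ.
V = V_CC · R/ΣR = 6.54 × 0.3602 = 2.356 V.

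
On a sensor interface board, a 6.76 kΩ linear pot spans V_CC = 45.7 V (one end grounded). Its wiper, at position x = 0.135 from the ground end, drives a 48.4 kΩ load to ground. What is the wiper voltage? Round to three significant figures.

Split the track: R_lower = x·R_p = 0.9126 kΩ, R_upper = (1−x)·R_p = 5.847 kΩ.
Lower segment in parallel with the load: 0.9126 ‖ 48.4 = 0.8957 kΩ.
V_out = 45.7 × 0.8957/(5.847 + 0.8957) = 6.070 V.

V_out ≈ 6.07 V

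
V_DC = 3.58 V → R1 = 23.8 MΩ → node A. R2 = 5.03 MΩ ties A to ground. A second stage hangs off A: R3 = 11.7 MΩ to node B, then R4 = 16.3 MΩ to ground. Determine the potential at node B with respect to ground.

Looking into the second stage from A: R3 + R4 = 28.00 MΩ appears in parallel with R2.
Effective lower resistance at A: R2 ‖ 28.00 = 4.264 MΩ.
V_A = 3.58 × 4.264/(23.8 + 4.264) = 0.5439 V.
V_B = V_A × 0.5821 = 0.3167 V.

V_B ≈ 0.317 V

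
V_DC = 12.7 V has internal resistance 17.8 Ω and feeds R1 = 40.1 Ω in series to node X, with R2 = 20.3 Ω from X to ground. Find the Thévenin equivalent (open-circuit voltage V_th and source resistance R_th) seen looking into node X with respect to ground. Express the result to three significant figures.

R1' = 17.8 + 40.1 = 57.90 Ω (source resistance + R1).
Open-circuit (no load on X): V_th = V_DC · R2/(R1' + R2) = 12.7 × 20.3/(57.90 + 20.3) = 3.297 V.
Zeroing V_DC shorts the top of R1' to ground, so R_th = R1' ‖ R2 = 15.03 Ω.

V_th ≈ 3.30 V, R_th ≈ 15.0 Ω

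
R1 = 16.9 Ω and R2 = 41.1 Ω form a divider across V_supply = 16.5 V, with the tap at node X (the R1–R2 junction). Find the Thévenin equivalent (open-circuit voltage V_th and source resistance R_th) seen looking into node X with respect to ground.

With X open, the divider is unloaded: V_th = 16.5 × 41.1/58.00 = 11.69 V.
With V_supply suppressed (replaced by a short), R_th = R1 ‖ R2 = (16.90 × 41.1)/(16.90 + 41.1) = 11.98 Ω.

V_th ≈ 11.7 V, R_th ≈ 12.0 Ω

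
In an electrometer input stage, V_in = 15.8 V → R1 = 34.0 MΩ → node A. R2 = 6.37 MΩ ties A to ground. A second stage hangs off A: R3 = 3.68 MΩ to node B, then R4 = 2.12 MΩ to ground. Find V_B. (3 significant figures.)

V_B ≈ 0.473 V

Node A sees R2 in parallel with the series input of stage 2, R3 + R4 = 5.800 MΩ.
Effective lower resistance at A: R2 ‖ 5.800 = 3.036 MΩ.
V_A = 15.8 × 3.036/(34.0 + 3.036) = 1.295 V.
Then the unloaded second divider: V_B = V_A × R4/(R3+R4) = 1.295 × 0.3655 = 0.4734 V.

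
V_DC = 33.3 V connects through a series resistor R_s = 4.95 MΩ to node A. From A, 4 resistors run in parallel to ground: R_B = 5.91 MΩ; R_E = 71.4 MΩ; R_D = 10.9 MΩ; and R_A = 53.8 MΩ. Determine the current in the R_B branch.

I ≈ 2.30 µA

Parallel bank: R_p = 1/(1/5.91 + 1/71.4 + 1/10.9 + 1/53.8) = 3.407 MΩ.
Node voltage V_A = V_DC · R_p/(R_s + R_p) = 33.3 × 0.4077 = 13.58 V.
Branch current I = V_A/R_B = 13.58/5.91 = 2.297 µA.
(Check via current divider: I_total = 3.985 µA; share G_k/ΣG = 0.5764 → same result.)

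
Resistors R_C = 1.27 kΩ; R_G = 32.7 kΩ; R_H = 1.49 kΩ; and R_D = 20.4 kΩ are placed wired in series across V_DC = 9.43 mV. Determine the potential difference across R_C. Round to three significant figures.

Total series resistance ΣR = 1.27 + 32.7 + 1.49 + 20.4 = 55.86 kΩ.
V = V_DC · R/ΣR = 9.43 × 0.02274 = 0.2144 mV.

V ≈ 0.214 mV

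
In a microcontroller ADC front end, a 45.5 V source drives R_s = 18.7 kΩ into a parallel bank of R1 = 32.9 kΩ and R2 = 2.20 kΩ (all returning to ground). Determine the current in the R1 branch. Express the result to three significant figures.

I ≈ 0.137 mA

Combine the parallel branches: R_p = (1/32.9 + 1/2.20)⁻¹ = 2.062 kΩ.
V_A = 45.5 × 2.062/20.76 = 4.519 V.
Branch current I = V_A/R1 = 4.519/32.9 = 0.1374 mA.
(Check via current divider: I_total = 2.191 mA; share G_k/ΣG = 0.06268 → same result.)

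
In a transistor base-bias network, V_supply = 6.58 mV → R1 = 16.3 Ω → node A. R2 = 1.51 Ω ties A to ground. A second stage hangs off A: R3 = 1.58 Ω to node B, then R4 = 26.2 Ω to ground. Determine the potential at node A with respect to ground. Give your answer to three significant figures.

V_A ≈ 0.531 mV

The second stage (R3 + R4 = 27.78 Ω) loads node A in parallel with R2.
R2 ‖ (R3+R4) = 1.432 Ω.
First divider: V_A = V_supply · 1.432/(16.3 + 1.432) = 0.5314 mV.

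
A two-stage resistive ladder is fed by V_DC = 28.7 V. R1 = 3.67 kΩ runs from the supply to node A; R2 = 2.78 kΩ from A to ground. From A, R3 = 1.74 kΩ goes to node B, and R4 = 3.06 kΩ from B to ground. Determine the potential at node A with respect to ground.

V_A ≈ 9.30 V

Node A sees R2 in parallel with the series input of stage 2, R3 + R4 = 4.800 kΩ.
Effective lower resistance at A: R2 ‖ 4.800 = 1.760 kΩ.
V_A = 28.7 × 1.760/(3.67 + 1.760) = 9.304 V.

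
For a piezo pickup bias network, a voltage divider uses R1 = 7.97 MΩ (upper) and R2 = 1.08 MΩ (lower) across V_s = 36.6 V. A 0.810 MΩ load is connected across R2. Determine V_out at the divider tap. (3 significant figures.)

V_out ≈ 2.01 V

The load sits in parallel with R2, giving an effective lower resistance R2' = R2·R_L/(R2+R_L) = 0.4629 MΩ.
Then V_out = V_s · R2'/(R1 + R2') = 36.6 × 0.4629/8.433 = 2.009 V.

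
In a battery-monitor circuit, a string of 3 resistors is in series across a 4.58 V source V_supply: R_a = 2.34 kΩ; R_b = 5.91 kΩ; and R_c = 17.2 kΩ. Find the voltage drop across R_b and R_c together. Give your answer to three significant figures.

V ≈ 4.16 V

Series total: ΣR = 2.34 + 5.91 + 17.2 = 25.45 kΩ.
R_{R_b..R_c} = 5.91 + 17.2 = 23.11 kΩ.
Voltage divider: V = V_supply · (23.11 / 25.45) = 4.58 × 0.9081 = 4.159 V.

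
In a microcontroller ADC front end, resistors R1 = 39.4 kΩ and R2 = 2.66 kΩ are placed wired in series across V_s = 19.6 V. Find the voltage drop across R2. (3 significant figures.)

V ≈ 1.24 V

Total series resistance ΣR = 39.4 + 2.66 = 42.06 kΩ.
Voltage divider: V = V_s · (2.660 / 42.06) = 19.6 × 0.06324 = 1.240 V.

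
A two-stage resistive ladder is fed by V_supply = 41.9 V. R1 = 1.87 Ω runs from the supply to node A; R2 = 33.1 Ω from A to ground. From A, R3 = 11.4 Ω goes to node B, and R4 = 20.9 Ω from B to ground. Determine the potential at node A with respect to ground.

V_A ≈ 37.6 V

The second stage (R3 + R4 = 32.30 Ω) loads node A in parallel with R2.
R2 ‖ (R3+R4) = 16.35 Ω.
First divider: V_A = V_supply · 16.35/(1.87 + 16.35) = 37.60 V.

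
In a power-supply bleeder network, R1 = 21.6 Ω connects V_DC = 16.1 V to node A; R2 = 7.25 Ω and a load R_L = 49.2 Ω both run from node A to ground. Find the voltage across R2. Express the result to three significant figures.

V_out ≈ 3.64 V

First combine the lower leg with the load: R2 ‖ R_L = 6.319 Ω.
Then V_out = V_DC · R2'/(R1 + R2') = 16.1 × 6.319/27.92 = 3.644 V.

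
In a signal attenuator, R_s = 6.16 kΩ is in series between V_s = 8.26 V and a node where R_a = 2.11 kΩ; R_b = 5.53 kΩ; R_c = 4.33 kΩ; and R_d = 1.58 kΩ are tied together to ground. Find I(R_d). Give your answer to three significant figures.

Combine the parallel branches: R_p = (1/2.11 + 1/5.53 + 1/4.33 + 1/1.58)⁻¹ = 0.6585 kΩ.
V_A by voltage divider: V_A = 8.26 × 0.6585/(6.16 + 0.6585) = 0.7977 V.
Branch current I = V_A/R_d = 0.7977/1.58 = 0.5049 mA.

I ≈ 0.505 mA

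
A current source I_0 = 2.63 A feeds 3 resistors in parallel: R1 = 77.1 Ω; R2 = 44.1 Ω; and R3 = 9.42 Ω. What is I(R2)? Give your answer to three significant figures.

I ≈ 0.421 A

Conductances: ΣG = 1/77.1 + 1/44.1 + 1/9.42 = 0.1418 (1/Ω).
R2 takes the fraction G_k/ΣG = 0.02268/0.1418 = 0.1599, so I = 2.63 × 0.1599 = 0.4206 A.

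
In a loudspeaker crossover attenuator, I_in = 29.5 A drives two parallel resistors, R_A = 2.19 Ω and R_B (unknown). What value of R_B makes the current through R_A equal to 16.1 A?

Two-branch current divider: I_A = I_in · R_B/(R_A + R_B).
16.1/29.5 = R_B/(R_A + R_B) → R_B = R_A · (0.5458)/(1 − 0.5458) = 2.19 × 1.201 = 2.631 Ω.

R_B ≈ 2.63 Ω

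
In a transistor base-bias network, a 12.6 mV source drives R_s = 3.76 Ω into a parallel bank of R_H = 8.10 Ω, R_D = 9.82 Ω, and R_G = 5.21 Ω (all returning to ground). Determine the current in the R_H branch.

I ≈ 0.606 mA

Combine the parallel branches: R_p = (1/8.10 + 1/9.82 + 1/5.21)⁻¹ = 2.397 Ω.
V_A by voltage divider: V_A = 12.6 × 2.397/(3.76 + 2.397) = 4.905 mV.
I(R_H) = V_A / R_H = 4.905/8.10 = 0.6056 mA.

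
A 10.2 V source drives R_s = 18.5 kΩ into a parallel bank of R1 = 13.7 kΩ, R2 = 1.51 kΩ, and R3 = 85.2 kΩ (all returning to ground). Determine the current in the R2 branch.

I ≈ 0.456 mA

Parallel bank: R_p = 1/(1/13.7 + 1/1.51 + 1/85.2) = 1.339 kΩ.
V_A by voltage divider: V_A = 10.2 × 1.339/(18.5 + 1.339) = 0.6883 V.
Branch current I = V_A/R2 = 0.6883/1.51 = 0.4558 mA.
(Check via current divider: I_total = 0.5141 mA; share G_k/ΣG = 0.8866 → same result.)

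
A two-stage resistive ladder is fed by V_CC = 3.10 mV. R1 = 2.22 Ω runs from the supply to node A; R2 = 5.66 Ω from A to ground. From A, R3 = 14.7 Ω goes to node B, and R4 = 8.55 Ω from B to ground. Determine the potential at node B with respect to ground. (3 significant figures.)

V_B ≈ 0.766 mV

Looking into the second stage from A: R3 + R4 = 23.25 Ω appears in parallel with R2.
Effective lower resistance at A: R2 ‖ 23.25 = 4.552 Ω.
V_A = 3.10 × 4.552/(2.22 + 4.552) = 2.084 mV.
V_B = V_A × 0.3677 = 0.7663 mV.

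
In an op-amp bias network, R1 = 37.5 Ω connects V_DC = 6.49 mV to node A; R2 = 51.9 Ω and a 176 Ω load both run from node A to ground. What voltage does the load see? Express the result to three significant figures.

The load sits in parallel with R2, giving an effective lower resistance R2' = R2·R_L/(R2+R_L) = 40.08 Ω.
Then V_out = V_DC · R2'/(R1 + R2') = 6.49 × 40.08/77.58 = 3.353 mV.

V_out ≈ 3.35 mV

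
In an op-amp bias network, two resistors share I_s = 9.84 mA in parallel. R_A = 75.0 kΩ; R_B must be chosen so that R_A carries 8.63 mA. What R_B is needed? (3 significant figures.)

In a two-way split, I_A/I_s = R_B/(R_A + R_B).
8.63/9.84 = R_B/(R_A + R_B) → R_B = R_A · (0.8770)/(1 − 0.8770) = 75.0 × 7.132 = 534.9 kΩ.

R_B ≈ 535 kΩ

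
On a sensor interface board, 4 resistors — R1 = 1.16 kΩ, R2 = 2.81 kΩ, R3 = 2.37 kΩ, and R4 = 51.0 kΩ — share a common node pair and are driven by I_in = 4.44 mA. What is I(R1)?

Conductances: ΣG = 1/1.16 + 1/2.81 + 1/2.37 + 1/51.0 = 1.659 (1/kΩ).
Current divider: I(R1) = I_in · G_k/ΣG = 4.44 × (0.8621/1.659) = 4.44 × 0.5195 = 2.306 mA.

I ≈ 2.31 mA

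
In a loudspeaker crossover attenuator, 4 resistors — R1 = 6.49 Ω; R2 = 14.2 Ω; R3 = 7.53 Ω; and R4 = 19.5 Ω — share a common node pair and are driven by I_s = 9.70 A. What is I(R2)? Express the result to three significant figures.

Total conductance ΣG = 1/6.49 + 1/14.2 + 1/7.53 + 1/19.5 = 0.4086 (units of 1/Ω).
Current divider: I(R2) = I_s · G_k/ΣG = 9.70 × (0.07042/0.4086) = 9.70 × 0.1724 = 1.672 A.

I ≈ 1.67 A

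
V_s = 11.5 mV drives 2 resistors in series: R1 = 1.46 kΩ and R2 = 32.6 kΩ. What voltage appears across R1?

Series total: ΣR = 1.46 + 32.6 = 34.06 kΩ.
V = V_s · R/ΣR = 11.5 × 0.04287 = 0.4930 mV.

V ≈ 0.493 mV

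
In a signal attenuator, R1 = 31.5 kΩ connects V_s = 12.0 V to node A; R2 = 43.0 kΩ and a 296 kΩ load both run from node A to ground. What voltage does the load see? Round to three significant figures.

R2 ‖ R_L = (43.0 × 296)/(43.0 + 296) = 37.55 kΩ.
Voltage divider with the loaded lower leg: V_out = 12.0 × 37.55/(31.5 + 37.55) = 12.0 × 0.5438 = 6.525 V.

V_out ≈ 6.53 V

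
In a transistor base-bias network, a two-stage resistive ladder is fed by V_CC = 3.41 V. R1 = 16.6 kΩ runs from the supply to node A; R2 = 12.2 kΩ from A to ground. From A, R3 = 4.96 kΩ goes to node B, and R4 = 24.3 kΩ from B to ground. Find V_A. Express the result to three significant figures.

Looking into the second stage from A: R3 + R4 = 29.26 kΩ appears in parallel with R2.
Effective lower resistance at A: R2 ‖ 29.26 = 8.610 kΩ.
V_A = 3.41 × 8.610/(16.6 + 8.610) = 1.165 V.

V_A ≈ 1.16 V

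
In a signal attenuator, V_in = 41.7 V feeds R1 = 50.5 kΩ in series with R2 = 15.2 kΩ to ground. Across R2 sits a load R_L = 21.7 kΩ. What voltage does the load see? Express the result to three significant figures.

R2 ‖ R_L = (15.2 × 21.7)/(15.2 + 21.7) = 8.939 kΩ.
Then V_out = V_in · R2'/(R1 + R2') = 41.7 × 8.939/59.44 = 6.271 V.
(Unloaded it would be 9.65 V; the load pulls it down.)

V_out ≈ 6.27 V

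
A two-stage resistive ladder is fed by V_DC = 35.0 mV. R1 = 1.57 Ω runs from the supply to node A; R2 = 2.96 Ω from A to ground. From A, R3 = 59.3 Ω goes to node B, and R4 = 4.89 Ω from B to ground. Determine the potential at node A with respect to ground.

The second stage (R3 + R4 = 64.19 Ω) loads node A in parallel with R2.
Effective lower resistance at A: R2 ‖ 64.19 = 2.830 Ω.
V_A = 35.0 × 2.830/(1.57 + 2.830) = 22.51 mV.

V_A ≈ 22.5 mV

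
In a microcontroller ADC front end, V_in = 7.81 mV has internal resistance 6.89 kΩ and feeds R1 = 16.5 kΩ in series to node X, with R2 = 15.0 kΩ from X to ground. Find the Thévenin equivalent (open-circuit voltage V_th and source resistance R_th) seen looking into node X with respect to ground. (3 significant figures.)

R1' = 6.89 + 16.5 = 23.39 kΩ (source resistance + R1).
With X open, the divider is unloaded: V_th = 7.81 × 15.0/38.39 = 3.052 mV.
With V_in suppressed (replaced by a short), R_th = R1' ‖ R2 = (23.39 × 15.0)/(23.39 + 15.0) = 9.139 kΩ.

V_th ≈ 3.05 mV, R_th ≈ 9.14 kΩ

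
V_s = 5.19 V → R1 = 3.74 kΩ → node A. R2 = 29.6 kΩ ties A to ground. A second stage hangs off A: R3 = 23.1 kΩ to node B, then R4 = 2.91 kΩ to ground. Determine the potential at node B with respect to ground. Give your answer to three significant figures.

V_B ≈ 0.457 V

The second stage (R3 + R4 = 26.01 kΩ) loads node A in parallel with R2.
R2 ‖ (R3+R4) = 13.84 kΩ.
First divider: V_A = V_s · 13.84/(3.74 + 13.84) = 4.086 V.
V_B = V_A × 0.1119 = 0.4572 V.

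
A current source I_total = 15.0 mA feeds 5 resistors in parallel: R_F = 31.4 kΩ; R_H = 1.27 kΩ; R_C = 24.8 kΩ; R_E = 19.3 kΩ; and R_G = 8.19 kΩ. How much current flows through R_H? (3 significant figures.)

I ≈ 11.4 mA

Total conductance ΣG = 1/31.4 + 1/1.27 + 1/24.8 + 1/19.3 + 1/8.19 = 1.033 (units of 1/kΩ).
Current divider: I(R_H) = I_total · G_k/ΣG = 15.0 × (0.7874/1.033) = 15.0 × 0.7619 = 11.43 mA.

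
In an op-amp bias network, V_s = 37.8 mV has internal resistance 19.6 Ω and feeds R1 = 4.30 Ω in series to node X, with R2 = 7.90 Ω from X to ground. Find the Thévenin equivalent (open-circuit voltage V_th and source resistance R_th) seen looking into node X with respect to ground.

V_th ≈ 9.39 mV, R_th ≈ 5.94 Ω

R1' = 19.6 + 4.30 = 23.90 Ω (source resistance + R1).
Open-circuit (no load on X): V_th = V_s · R2/(R1' + R2) = 37.8 × 7.90/(23.90 + 7.90) = 9.391 mV.
Looking into X with the source shorted: R_th = R1'·R2/(R1'+R2) = 23.90 × 7.90/31.80 = 5.937 Ω.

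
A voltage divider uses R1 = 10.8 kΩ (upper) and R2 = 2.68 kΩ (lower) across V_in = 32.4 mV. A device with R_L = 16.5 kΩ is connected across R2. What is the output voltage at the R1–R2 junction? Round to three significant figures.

First combine the lower leg with the load: R2 ‖ R_L = 2.306 kΩ.
Then V_out = V_in · R2'/(R1 + R2') = 32.4 × 2.306/13.11 = 5.700 mV.

V_out ≈ 5.70 mV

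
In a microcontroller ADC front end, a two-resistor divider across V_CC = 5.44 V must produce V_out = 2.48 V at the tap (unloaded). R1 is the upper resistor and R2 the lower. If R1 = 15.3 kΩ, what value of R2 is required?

V_out/V_CC = R2/(R1+R2) = 0.4559.
Rearranging, R2 = R1·k/(1−k) = 15.3 × 0.8378 = 12.82 kΩ.

R2 ≈ 12.8 kΩ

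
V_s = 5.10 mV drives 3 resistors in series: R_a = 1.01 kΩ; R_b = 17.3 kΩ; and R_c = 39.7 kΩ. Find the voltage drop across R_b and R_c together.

ΣR = 1.01 + 17.3 + 39.7 = 58.01 kΩ.
R_{R_b..R_c} = 17.3 + 39.7 = 57.00 kΩ.
V = V_s · R/ΣR = 5.10 × 0.9826 = 5.011 mV.

V ≈ 5.01 mV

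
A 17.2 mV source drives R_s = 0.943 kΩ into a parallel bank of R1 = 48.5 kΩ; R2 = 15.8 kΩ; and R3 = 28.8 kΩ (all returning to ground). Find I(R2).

Parallel bank: R_p = 1/(1/48.5 + 1/15.8 + 1/28.8) = 8.429 kΩ.
Node voltage V_A = V_CC · R_p/(R_s + R_p) = 17.2 × 0.8994 = 15.47 mV.
Branch current I = V_A/R2 = 15.47/15.8 = 0.9791 µA.
(Check via current divider: I_total = 1.835 µA; share G_k/ΣG = 0.5335 → same result.)

I ≈ 0.979 µA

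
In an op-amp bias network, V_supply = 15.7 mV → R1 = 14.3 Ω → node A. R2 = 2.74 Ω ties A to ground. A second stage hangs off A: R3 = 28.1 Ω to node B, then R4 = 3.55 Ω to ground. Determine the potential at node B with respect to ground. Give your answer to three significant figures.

V_B ≈ 0.264 mV

Node A sees R2 in parallel with the series input of stage 2, R3 + R4 = 31.65 Ω.
R2 ‖ (R3+R4) = 2.522 Ω.
First divider: V_A = V_supply · 2.522/(14.3 + 2.522) = 2.354 mV.
Then the unloaded second divider: V_B = V_A × R4/(R3+R4) = 2.354 × 0.1122 = 0.2640 mV.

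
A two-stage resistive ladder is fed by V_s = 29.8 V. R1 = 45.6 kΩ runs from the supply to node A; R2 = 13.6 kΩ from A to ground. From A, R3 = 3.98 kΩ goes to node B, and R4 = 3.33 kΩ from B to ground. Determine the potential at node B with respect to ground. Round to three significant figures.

V_B ≈ 1.28 V

The second stage (R3 + R4 = 7.310 kΩ) loads node A in parallel with R2.
R2 ‖ (R3+R4) = 4.754 kΩ.
First divider: V_A = V_s · 4.754/(45.6 + 4.754) = 2.814 V.
Stage 2 is unloaded, so V_B = V_A · R4/(R3+R4) = 2.814 × 3.33/7.310 = 1.282 V.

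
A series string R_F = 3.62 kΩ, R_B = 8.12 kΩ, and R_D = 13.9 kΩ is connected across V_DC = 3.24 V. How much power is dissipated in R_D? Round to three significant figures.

P ≈ 0.222 mW

The common current is I = 3.24/25.64 = 0.1264 mA.
P(R_D) = I²·R_D = (0.1264)² × 13.9 = 0.2220 mW.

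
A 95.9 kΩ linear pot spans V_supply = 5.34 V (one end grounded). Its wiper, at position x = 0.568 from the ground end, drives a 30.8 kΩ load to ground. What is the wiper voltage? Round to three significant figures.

V_out ≈ 1.72 V

Lower segment x·R_p = 54.47 kΩ; upper segment (1−x)·R_p = 41.43 kΩ.
Lower segment in parallel with the load: 54.47 ‖ 30.8 = 19.68 kΩ.
Then V_out = V_supply · 19.68/(41.43 + 19.68) = 1.719 V.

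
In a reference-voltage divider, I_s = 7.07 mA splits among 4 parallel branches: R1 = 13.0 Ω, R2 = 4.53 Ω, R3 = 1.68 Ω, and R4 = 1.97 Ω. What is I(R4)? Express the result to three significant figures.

I ≈ 2.56 mA

ΣG = 1/13.0 + 1/4.53 + 1/1.68 + 1/1.97 = 1.401.
By the current-divider rule, I = I_s · G_k/ΣG = 7.07 × 0.3624 = 2.562 mA.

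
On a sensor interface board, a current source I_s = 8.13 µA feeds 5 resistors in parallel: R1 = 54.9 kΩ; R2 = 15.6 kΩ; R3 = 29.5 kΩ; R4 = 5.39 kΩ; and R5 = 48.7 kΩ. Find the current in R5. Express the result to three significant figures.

ΣG = 1/54.9 + 1/15.6 + 1/29.5 + 1/5.39 + 1/48.7 = 0.3223.
By the current-divider rule, I = I_s · G_k/ΣG = 8.13 × 0.06371 = 0.5180 µA.

I ≈ 0.518 µA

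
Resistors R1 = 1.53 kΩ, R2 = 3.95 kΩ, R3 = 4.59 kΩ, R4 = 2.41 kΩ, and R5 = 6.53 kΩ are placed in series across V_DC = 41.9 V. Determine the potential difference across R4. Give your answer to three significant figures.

ΣR = 1.53 + 3.95 + 4.59 + 2.41 + 6.53 = 19.01 kΩ.
Voltage divider: V = V_DC · (2.410 / 19.01) = 41.9 × 0.1268 = 5.312 V.

V ≈ 5.31 V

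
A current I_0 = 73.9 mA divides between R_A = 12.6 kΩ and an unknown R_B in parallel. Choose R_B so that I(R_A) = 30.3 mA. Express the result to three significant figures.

In a two-way split, I_A/I_0 = R_B/(R_A + R_B).
With f = 0.4100, R_B = R_A · f/(1−f) = 12.6 × 0.6950 = 8.756 kΩ.

R_B ≈ 8.76 kΩ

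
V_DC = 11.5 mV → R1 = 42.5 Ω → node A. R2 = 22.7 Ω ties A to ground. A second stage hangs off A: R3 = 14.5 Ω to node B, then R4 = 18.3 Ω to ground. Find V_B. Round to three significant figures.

Node A sees R2 in parallel with the series input of stage 2, R3 + R4 = 32.80 Ω.
R2 ‖ (R3+R4) = 13.42 Ω.
First divider: V_A = V_DC · 13.42/(42.5 + 13.42) = 2.759 mV.
Stage 2 is unloaded, so V_B = V_A · R4/(R3+R4) = 2.759 × 18.3/32.80 = 1.539 mV.

V_B ≈ 1.54 mV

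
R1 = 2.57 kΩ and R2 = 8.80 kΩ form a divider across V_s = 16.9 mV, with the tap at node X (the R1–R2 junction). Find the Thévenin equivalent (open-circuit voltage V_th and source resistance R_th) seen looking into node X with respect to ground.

V_th ≈ 13.1 mV, R_th ≈ 1.99 kΩ

Open-circuit (no load on X): V_th = V_s · R2/(R1 + R2) = 16.9 × 8.80/(2.570 + 8.80) = 13.08 mV.
With V_s suppressed (replaced by a short), R_th = R1 ‖ R2 = (2.570 × 8.80)/(2.570 + 8.80) = 1.989 kΩ.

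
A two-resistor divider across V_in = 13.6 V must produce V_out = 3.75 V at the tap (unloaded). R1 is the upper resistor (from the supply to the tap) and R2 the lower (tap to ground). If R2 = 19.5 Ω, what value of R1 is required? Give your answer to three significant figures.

V_out/V_in = R2/(R1+R2) = 0.2757.
R1 = R2·(1/k − 1) = 19.5 × 2.627 = 51.22 Ω.

R1 ≈ 51.2 Ω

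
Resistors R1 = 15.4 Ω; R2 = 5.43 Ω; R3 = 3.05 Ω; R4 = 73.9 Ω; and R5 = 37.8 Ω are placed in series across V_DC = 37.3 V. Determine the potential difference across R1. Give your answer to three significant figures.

Total series resistance ΣR = 15.4 + 5.43 + 3.05 + 73.9 + 37.8 = 135.6 Ω.
By the voltage-divider rule, V = 37.3 × 15.40/135.6 = 4.237 V.

V ≈ 4.24 V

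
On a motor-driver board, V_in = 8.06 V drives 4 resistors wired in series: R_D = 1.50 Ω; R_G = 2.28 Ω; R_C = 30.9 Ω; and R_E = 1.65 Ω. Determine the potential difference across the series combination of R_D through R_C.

Total series resistance ΣR = 1.50 + 2.28 + 30.9 + 1.65 = 36.33 Ω.
R_{R_D..R_C} = 1.50 + 2.28 + 30.9 = 34.68 Ω.
By the voltage-divider rule, V = 8.06 × 34.68/36.33 = 7.694 V.

V ≈ 7.69 V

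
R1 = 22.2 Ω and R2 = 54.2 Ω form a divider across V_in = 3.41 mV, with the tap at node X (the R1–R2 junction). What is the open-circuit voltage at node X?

With X open, the divider is unloaded: V_th = 3.41 × 54.2/76.40 = 2.419 mV.

V_th ≈ 2.42 mV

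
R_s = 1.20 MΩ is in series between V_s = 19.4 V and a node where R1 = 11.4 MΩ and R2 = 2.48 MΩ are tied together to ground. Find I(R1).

Combine the parallel branches: R_p = (1/11.4 + 1/2.48)⁻¹ = 2.037 MΩ.
V_A by voltage divider: V_A = 19.4 × 2.037/(1.20 + 2.037) = 12.21 V.
I(R1) = V_A / R1 = 12.21/11.4 = 1.071 µA.
(Equivalently: I_total = 5.993 µA, then current-divider fraction G_k/ΣG = 0.1787.)

I ≈ 1.07 µA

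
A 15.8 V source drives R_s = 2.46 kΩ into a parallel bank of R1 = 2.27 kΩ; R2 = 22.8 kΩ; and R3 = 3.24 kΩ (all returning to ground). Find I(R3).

Equivalent of the parallel group: R_p = 1.261 kΩ.
V_A = 15.8 × 1.261/3.721 = 5.354 V.
Branch current I = V_A/R3 = 5.354/3.24 = 1.653 mA.

I ≈ 1.65 mA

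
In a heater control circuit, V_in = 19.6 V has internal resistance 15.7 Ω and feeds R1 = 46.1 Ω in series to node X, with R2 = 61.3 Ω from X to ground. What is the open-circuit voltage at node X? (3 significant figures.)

V_th ≈ 9.76 V

R1' = 15.7 + 46.1 = 61.80 Ω (source resistance + R1).
Open-circuit (no load on X): V_th = V_in · R2/(R1' + R2) = 19.6 × 61.3/(61.80 + 61.3) = 9.760 V.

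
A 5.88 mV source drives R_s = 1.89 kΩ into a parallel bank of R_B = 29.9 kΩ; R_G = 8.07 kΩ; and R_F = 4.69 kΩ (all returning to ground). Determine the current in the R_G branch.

I ≈ 0.429 µA

Combine the parallel branches: R_p = (1/29.9 + 1/8.07 + 1/4.69)⁻¹ = 2.698 kΩ.
V_A = 5.88 × 2.698/4.588 = 3.458 mV.
I(R_G) = V_A / R_G = 3.458/8.07 = 0.4285 µA.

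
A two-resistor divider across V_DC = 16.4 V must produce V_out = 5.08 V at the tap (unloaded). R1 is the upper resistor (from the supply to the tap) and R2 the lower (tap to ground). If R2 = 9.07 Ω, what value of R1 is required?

R1 ≈ 20.2 Ω

The divider ratio is R2/(R1+R2) = 5.08/16.4 = 0.3098.
Rearranging, R1 = R2·(1−k)/k = 9.07 × 2.228 = 20.21 Ω.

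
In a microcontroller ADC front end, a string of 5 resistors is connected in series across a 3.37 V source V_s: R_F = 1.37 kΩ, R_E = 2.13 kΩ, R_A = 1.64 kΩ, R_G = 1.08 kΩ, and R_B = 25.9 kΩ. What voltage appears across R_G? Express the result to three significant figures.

V ≈ 0.113 V

Series total: ΣR = 1.37 + 2.13 + 1.64 + 1.08 + 25.9 = 32.12 kΩ.
V = V_s · R/ΣR = 3.37 × 0.03362 = 0.1133 V.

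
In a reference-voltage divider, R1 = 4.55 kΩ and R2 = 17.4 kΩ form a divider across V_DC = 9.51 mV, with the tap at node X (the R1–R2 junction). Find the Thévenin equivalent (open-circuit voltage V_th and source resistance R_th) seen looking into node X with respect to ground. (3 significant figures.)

With X open, the divider is unloaded: V_th = 9.51 × 17.4/21.95 = 7.539 mV.
Looking into X with the source shorted: R_th = R1·R2/(R1+R2) = 4.550 × 17.4/21.95 = 3.607 kΩ.

V_th ≈ 7.54 mV, R_th ≈ 3.61 kΩ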